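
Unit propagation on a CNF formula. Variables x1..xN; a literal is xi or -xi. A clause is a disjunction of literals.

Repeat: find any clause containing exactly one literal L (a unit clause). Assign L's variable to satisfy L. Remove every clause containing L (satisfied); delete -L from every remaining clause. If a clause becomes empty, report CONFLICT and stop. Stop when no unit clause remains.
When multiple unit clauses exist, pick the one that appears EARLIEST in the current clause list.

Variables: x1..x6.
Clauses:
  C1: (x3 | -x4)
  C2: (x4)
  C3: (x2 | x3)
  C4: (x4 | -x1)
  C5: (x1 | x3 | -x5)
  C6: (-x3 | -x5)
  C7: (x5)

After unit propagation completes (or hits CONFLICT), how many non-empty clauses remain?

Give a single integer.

Answer: 0

Derivation:
unit clause [4] forces x4=T; simplify:
  drop -4 from [3, -4] -> [3]
  satisfied 2 clause(s); 5 remain; assigned so far: [4]
unit clause [3] forces x3=T; simplify:
  drop -3 from [-3, -5] -> [-5]
  satisfied 3 clause(s); 2 remain; assigned so far: [3, 4]
unit clause [-5] forces x5=F; simplify:
  drop 5 from [5] -> [] (empty!)
  satisfied 1 clause(s); 1 remain; assigned so far: [3, 4, 5]
CONFLICT (empty clause)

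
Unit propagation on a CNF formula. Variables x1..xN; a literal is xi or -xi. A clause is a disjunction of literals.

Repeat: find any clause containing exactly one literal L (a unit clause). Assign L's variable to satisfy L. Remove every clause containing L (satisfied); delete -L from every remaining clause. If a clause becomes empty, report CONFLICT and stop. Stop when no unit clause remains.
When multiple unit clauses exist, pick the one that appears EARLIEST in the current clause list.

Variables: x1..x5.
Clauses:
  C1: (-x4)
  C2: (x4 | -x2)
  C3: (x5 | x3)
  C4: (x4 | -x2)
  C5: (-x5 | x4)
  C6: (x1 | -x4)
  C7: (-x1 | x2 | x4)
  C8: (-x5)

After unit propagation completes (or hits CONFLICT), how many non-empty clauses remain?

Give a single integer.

unit clause [-4] forces x4=F; simplify:
  drop 4 from [4, -2] -> [-2]
  drop 4 from [4, -2] -> [-2]
  drop 4 from [-5, 4] -> [-5]
  drop 4 from [-1, 2, 4] -> [-1, 2]
  satisfied 2 clause(s); 6 remain; assigned so far: [4]
unit clause [-2] forces x2=F; simplify:
  drop 2 from [-1, 2] -> [-1]
  satisfied 2 clause(s); 4 remain; assigned so far: [2, 4]
unit clause [-5] forces x5=F; simplify:
  drop 5 from [5, 3] -> [3]
  satisfied 2 clause(s); 2 remain; assigned so far: [2, 4, 5]
unit clause [3] forces x3=T; simplify:
  satisfied 1 clause(s); 1 remain; assigned so far: [2, 3, 4, 5]
unit clause [-1] forces x1=F; simplify:
  satisfied 1 clause(s); 0 remain; assigned so far: [1, 2, 3, 4, 5]

Answer: 0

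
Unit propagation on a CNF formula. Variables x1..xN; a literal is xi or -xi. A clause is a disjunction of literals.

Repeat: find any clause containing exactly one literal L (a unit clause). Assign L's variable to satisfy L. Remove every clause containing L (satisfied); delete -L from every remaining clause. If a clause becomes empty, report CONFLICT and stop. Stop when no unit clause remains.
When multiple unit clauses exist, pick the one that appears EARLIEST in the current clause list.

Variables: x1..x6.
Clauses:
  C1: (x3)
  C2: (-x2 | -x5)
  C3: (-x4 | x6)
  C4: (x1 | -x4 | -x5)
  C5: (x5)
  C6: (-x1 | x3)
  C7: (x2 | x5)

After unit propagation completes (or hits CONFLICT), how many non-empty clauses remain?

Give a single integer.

unit clause [3] forces x3=T; simplify:
  satisfied 2 clause(s); 5 remain; assigned so far: [3]
unit clause [5] forces x5=T; simplify:
  drop -5 from [-2, -5] -> [-2]
  drop -5 from [1, -4, -5] -> [1, -4]
  satisfied 2 clause(s); 3 remain; assigned so far: [3, 5]
unit clause [-2] forces x2=F; simplify:
  satisfied 1 clause(s); 2 remain; assigned so far: [2, 3, 5]

Answer: 2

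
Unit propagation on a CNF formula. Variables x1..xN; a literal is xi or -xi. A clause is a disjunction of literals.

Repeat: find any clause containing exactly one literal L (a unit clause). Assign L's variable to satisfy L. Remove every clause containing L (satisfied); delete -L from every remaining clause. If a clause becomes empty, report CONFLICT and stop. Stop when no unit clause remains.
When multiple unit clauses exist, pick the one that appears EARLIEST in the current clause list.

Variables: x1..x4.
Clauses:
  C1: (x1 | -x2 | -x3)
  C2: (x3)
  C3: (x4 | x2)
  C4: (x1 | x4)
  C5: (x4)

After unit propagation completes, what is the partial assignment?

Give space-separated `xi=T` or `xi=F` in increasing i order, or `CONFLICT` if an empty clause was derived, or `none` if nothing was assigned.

Answer: x3=T x4=T

Derivation:
unit clause [3] forces x3=T; simplify:
  drop -3 from [1, -2, -3] -> [1, -2]
  satisfied 1 clause(s); 4 remain; assigned so far: [3]
unit clause [4] forces x4=T; simplify:
  satisfied 3 clause(s); 1 remain; assigned so far: [3, 4]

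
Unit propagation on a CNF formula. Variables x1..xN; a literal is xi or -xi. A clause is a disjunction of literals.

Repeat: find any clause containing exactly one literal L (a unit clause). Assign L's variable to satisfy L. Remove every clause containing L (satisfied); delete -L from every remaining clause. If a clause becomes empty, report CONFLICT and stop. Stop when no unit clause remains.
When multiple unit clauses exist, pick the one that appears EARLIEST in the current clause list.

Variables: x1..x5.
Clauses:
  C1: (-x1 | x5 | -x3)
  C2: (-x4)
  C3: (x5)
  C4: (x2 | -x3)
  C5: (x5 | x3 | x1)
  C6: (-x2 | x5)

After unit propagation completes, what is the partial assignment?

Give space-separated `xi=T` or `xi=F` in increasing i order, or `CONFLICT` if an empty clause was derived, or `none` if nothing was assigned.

unit clause [-4] forces x4=F; simplify:
  satisfied 1 clause(s); 5 remain; assigned so far: [4]
unit clause [5] forces x5=T; simplify:
  satisfied 4 clause(s); 1 remain; assigned so far: [4, 5]

Answer: x4=F x5=T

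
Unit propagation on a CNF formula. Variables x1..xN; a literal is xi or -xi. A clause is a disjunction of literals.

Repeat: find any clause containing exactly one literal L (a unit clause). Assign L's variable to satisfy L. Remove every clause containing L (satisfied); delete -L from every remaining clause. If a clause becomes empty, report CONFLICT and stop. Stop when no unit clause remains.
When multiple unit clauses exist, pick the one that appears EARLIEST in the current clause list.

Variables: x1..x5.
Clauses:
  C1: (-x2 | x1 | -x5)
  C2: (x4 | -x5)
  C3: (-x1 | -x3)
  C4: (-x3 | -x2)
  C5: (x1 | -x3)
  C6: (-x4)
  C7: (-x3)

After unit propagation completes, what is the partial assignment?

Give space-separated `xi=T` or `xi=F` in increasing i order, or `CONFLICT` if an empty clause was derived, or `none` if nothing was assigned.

Answer: x3=F x4=F x5=F

Derivation:
unit clause [-4] forces x4=F; simplify:
  drop 4 from [4, -5] -> [-5]
  satisfied 1 clause(s); 6 remain; assigned so far: [4]
unit clause [-5] forces x5=F; simplify:
  satisfied 2 clause(s); 4 remain; assigned so far: [4, 5]
unit clause [-3] forces x3=F; simplify:
  satisfied 4 clause(s); 0 remain; assigned so far: [3, 4, 5]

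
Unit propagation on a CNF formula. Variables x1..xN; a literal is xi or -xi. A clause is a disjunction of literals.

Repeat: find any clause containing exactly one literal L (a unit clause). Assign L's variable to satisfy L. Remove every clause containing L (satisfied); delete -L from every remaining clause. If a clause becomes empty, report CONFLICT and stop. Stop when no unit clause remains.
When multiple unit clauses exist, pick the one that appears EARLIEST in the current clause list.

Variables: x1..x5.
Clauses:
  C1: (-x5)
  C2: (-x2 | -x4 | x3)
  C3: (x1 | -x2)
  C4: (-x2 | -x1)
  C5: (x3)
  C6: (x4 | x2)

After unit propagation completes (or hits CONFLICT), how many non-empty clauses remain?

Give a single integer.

Answer: 3

Derivation:
unit clause [-5] forces x5=F; simplify:
  satisfied 1 clause(s); 5 remain; assigned so far: [5]
unit clause [3] forces x3=T; simplify:
  satisfied 2 clause(s); 3 remain; assigned so far: [3, 5]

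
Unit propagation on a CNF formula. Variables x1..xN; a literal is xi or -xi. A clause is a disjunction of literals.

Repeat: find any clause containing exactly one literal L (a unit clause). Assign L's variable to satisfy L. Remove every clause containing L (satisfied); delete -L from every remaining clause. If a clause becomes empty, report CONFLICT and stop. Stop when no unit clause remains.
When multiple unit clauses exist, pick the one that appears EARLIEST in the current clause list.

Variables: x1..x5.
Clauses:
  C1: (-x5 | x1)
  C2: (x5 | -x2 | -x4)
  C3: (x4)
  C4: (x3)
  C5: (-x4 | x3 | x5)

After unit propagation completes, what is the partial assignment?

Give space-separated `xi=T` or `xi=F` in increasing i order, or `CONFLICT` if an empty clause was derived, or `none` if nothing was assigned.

unit clause [4] forces x4=T; simplify:
  drop -4 from [5, -2, -4] -> [5, -2]
  drop -4 from [-4, 3, 5] -> [3, 5]
  satisfied 1 clause(s); 4 remain; assigned so far: [4]
unit clause [3] forces x3=T; simplify:
  satisfied 2 clause(s); 2 remain; assigned so far: [3, 4]

Answer: x3=T x4=T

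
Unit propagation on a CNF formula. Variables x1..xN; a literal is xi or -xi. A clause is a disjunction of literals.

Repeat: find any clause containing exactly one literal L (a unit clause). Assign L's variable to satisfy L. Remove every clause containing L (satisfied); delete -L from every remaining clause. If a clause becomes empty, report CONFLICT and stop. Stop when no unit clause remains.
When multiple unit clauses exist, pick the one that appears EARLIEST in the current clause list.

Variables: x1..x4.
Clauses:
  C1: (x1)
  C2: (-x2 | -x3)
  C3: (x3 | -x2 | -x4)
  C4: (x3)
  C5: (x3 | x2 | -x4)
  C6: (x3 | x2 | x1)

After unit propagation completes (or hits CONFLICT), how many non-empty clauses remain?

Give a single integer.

unit clause [1] forces x1=T; simplify:
  satisfied 2 clause(s); 4 remain; assigned so far: [1]
unit clause [3] forces x3=T; simplify:
  drop -3 from [-2, -3] -> [-2]
  satisfied 3 clause(s); 1 remain; assigned so far: [1, 3]
unit clause [-2] forces x2=F; simplify:
  satisfied 1 clause(s); 0 remain; assigned so far: [1, 2, 3]

Answer: 0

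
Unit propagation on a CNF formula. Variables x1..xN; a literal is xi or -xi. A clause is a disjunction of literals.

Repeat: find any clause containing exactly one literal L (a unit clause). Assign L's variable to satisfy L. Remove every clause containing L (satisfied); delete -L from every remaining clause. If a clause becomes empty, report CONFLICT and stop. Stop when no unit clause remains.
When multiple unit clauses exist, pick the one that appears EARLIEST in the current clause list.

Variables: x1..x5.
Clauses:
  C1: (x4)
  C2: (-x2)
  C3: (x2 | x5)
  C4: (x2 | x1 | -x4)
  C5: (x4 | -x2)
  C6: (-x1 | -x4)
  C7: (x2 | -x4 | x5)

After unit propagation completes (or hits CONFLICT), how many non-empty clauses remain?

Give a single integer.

unit clause [4] forces x4=T; simplify:
  drop -4 from [2, 1, -4] -> [2, 1]
  drop -4 from [-1, -4] -> [-1]
  drop -4 from [2, -4, 5] -> [2, 5]
  satisfied 2 clause(s); 5 remain; assigned so far: [4]
unit clause [-2] forces x2=F; simplify:
  drop 2 from [2, 5] -> [5]
  drop 2 from [2, 1] -> [1]
  drop 2 from [2, 5] -> [5]
  satisfied 1 clause(s); 4 remain; assigned so far: [2, 4]
unit clause [5] forces x5=T; simplify:
  satisfied 2 clause(s); 2 remain; assigned so far: [2, 4, 5]
unit clause [1] forces x1=T; simplify:
  drop -1 from [-1] -> [] (empty!)
  satisfied 1 clause(s); 1 remain; assigned so far: [1, 2, 4, 5]
CONFLICT (empty clause)

Answer: 0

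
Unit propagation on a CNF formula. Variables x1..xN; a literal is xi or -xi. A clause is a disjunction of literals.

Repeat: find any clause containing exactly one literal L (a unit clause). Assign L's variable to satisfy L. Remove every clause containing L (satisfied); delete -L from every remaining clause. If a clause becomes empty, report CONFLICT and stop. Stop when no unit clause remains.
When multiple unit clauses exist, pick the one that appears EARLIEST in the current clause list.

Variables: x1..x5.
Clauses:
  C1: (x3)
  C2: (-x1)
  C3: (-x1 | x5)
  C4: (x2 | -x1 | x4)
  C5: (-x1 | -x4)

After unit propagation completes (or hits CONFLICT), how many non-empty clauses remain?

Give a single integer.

unit clause [3] forces x3=T; simplify:
  satisfied 1 clause(s); 4 remain; assigned so far: [3]
unit clause [-1] forces x1=F; simplify:
  satisfied 4 clause(s); 0 remain; assigned so far: [1, 3]

Answer: 0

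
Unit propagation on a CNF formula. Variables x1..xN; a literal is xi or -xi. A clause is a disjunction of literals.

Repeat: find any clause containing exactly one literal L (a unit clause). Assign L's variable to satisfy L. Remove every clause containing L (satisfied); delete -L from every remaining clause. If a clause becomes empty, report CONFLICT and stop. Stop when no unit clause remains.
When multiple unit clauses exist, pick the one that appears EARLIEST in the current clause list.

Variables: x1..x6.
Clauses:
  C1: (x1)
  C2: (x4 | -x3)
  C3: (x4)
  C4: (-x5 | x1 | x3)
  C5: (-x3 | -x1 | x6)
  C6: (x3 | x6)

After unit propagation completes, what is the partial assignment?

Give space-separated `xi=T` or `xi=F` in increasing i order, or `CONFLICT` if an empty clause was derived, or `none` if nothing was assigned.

Answer: x1=T x4=T

Derivation:
unit clause [1] forces x1=T; simplify:
  drop -1 from [-3, -1, 6] -> [-3, 6]
  satisfied 2 clause(s); 4 remain; assigned so far: [1]
unit clause [4] forces x4=T; simplify:
  satisfied 2 clause(s); 2 remain; assigned so far: [1, 4]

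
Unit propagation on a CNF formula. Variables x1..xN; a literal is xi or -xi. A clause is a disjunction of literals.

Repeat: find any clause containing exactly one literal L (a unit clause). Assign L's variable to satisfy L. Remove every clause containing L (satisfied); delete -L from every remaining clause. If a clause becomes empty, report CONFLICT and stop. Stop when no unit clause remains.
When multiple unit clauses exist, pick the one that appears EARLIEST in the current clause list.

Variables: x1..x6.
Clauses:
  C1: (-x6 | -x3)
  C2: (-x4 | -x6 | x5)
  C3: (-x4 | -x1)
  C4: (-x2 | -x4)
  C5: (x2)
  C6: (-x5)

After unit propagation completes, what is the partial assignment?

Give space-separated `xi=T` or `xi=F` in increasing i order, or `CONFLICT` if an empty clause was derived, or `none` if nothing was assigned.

Answer: x2=T x4=F x5=F

Derivation:
unit clause [2] forces x2=T; simplify:
  drop -2 from [-2, -4] -> [-4]
  satisfied 1 clause(s); 5 remain; assigned so far: [2]
unit clause [-4] forces x4=F; simplify:
  satisfied 3 clause(s); 2 remain; assigned so far: [2, 4]
unit clause [-5] forces x5=F; simplify:
  satisfied 1 clause(s); 1 remain; assigned so far: [2, 4, 5]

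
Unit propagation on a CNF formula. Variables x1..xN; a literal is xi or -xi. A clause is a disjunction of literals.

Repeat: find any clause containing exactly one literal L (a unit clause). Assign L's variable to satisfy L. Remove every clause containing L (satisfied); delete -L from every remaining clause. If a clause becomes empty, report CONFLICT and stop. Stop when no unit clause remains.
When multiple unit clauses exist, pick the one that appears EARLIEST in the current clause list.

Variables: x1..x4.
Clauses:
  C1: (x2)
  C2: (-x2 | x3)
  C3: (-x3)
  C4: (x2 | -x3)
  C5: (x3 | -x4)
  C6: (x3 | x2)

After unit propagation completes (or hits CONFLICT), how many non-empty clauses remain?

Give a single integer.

Answer: 0

Derivation:
unit clause [2] forces x2=T; simplify:
  drop -2 from [-2, 3] -> [3]
  satisfied 3 clause(s); 3 remain; assigned so far: [2]
unit clause [3] forces x3=T; simplify:
  drop -3 from [-3] -> [] (empty!)
  satisfied 2 clause(s); 1 remain; assigned so far: [2, 3]
CONFLICT (empty clause)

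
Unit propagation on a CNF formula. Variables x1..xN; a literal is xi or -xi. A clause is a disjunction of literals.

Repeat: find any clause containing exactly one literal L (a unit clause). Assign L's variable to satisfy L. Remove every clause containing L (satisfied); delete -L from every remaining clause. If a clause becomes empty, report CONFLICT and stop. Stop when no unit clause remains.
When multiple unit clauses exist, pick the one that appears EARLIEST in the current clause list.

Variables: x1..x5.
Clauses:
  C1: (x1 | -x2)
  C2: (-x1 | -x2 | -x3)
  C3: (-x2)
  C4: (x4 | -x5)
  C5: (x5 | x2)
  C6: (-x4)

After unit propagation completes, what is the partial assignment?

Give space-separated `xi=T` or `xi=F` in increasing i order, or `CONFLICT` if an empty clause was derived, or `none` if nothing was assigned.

unit clause [-2] forces x2=F; simplify:
  drop 2 from [5, 2] -> [5]
  satisfied 3 clause(s); 3 remain; assigned so far: [2]
unit clause [5] forces x5=T; simplify:
  drop -5 from [4, -5] -> [4]
  satisfied 1 clause(s); 2 remain; assigned so far: [2, 5]
unit clause [4] forces x4=T; simplify:
  drop -4 from [-4] -> [] (empty!)
  satisfied 1 clause(s); 1 remain; assigned so far: [2, 4, 5]
CONFLICT (empty clause)

Answer: CONFLICT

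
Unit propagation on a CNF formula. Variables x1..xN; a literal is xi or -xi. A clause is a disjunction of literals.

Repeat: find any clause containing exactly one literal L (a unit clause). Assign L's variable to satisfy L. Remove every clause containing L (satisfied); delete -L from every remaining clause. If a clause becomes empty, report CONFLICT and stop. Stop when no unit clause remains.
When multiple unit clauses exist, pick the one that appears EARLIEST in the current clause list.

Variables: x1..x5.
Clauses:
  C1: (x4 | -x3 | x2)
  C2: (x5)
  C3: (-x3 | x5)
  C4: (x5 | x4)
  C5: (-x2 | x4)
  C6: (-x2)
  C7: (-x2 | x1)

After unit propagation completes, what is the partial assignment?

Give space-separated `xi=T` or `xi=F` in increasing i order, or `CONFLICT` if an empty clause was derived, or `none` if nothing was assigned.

Answer: x2=F x5=T

Derivation:
unit clause [5] forces x5=T; simplify:
  satisfied 3 clause(s); 4 remain; assigned so far: [5]
unit clause [-2] forces x2=F; simplify:
  drop 2 from [4, -3, 2] -> [4, -3]
  satisfied 3 clause(s); 1 remain; assigned so far: [2, 5]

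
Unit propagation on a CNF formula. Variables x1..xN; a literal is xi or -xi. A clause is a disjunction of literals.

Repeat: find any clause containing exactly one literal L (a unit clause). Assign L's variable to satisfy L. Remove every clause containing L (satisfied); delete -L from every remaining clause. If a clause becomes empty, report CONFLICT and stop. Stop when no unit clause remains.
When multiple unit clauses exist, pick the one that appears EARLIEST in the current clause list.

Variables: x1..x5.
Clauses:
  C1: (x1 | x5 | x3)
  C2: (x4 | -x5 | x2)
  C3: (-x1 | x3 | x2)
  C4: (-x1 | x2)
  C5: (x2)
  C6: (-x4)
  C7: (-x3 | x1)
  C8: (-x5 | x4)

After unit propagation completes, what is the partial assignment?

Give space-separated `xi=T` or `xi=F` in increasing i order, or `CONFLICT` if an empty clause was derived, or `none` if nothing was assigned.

unit clause [2] forces x2=T; simplify:
  satisfied 4 clause(s); 4 remain; assigned so far: [2]
unit clause [-4] forces x4=F; simplify:
  drop 4 from [-5, 4] -> [-5]
  satisfied 1 clause(s); 3 remain; assigned so far: [2, 4]
unit clause [-5] forces x5=F; simplify:
  drop 5 from [1, 5, 3] -> [1, 3]
  satisfied 1 clause(s); 2 remain; assigned so far: [2, 4, 5]

Answer: x2=T x4=F x5=F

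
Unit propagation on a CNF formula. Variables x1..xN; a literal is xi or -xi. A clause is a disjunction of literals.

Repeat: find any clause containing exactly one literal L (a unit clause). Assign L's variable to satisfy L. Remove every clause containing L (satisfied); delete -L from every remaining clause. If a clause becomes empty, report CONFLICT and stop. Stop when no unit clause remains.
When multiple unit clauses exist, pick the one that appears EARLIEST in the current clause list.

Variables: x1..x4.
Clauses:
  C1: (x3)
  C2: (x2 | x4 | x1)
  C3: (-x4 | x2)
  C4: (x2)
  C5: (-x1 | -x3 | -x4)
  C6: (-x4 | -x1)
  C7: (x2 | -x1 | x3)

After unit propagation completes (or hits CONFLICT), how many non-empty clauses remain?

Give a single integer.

Answer: 2

Derivation:
unit clause [3] forces x3=T; simplify:
  drop -3 from [-1, -3, -4] -> [-1, -4]
  satisfied 2 clause(s); 5 remain; assigned so far: [3]
unit clause [2] forces x2=T; simplify:
  satisfied 3 clause(s); 2 remain; assigned so far: [2, 3]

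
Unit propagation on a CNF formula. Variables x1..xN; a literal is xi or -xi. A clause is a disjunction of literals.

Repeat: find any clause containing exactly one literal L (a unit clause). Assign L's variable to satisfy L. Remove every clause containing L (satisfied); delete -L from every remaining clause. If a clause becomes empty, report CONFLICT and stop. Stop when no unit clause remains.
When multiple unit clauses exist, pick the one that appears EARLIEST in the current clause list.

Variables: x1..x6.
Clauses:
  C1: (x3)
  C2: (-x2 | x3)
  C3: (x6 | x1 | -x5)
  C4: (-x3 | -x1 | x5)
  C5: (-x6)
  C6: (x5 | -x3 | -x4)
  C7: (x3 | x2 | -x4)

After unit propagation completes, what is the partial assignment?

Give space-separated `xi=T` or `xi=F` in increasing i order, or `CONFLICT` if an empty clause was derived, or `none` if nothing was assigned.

Answer: x3=T x6=F

Derivation:
unit clause [3] forces x3=T; simplify:
  drop -3 from [-3, -1, 5] -> [-1, 5]
  drop -3 from [5, -3, -4] -> [5, -4]
  satisfied 3 clause(s); 4 remain; assigned so far: [3]
unit clause [-6] forces x6=F; simplify:
  drop 6 from [6, 1, -5] -> [1, -5]
  satisfied 1 clause(s); 3 remain; assigned so far: [3, 6]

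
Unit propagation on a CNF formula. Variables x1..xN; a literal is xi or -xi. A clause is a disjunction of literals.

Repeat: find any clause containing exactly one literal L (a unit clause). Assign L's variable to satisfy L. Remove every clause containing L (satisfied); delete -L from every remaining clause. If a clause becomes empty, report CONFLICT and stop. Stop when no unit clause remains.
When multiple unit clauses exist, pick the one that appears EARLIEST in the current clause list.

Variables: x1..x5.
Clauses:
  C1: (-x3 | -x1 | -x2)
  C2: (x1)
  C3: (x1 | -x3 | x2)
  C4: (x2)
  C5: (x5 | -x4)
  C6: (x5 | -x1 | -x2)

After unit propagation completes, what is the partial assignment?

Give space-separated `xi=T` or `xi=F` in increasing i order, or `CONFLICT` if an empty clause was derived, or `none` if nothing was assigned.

unit clause [1] forces x1=T; simplify:
  drop -1 from [-3, -1, -2] -> [-3, -2]
  drop -1 from [5, -1, -2] -> [5, -2]
  satisfied 2 clause(s); 4 remain; assigned so far: [1]
unit clause [2] forces x2=T; simplify:
  drop -2 from [-3, -2] -> [-3]
  drop -2 from [5, -2] -> [5]
  satisfied 1 clause(s); 3 remain; assigned so far: [1, 2]
unit clause [-3] forces x3=F; simplify:
  satisfied 1 clause(s); 2 remain; assigned so far: [1, 2, 3]
unit clause [5] forces x5=T; simplify:
  satisfied 2 clause(s); 0 remain; assigned so far: [1, 2, 3, 5]

Answer: x1=T x2=T x3=F x5=T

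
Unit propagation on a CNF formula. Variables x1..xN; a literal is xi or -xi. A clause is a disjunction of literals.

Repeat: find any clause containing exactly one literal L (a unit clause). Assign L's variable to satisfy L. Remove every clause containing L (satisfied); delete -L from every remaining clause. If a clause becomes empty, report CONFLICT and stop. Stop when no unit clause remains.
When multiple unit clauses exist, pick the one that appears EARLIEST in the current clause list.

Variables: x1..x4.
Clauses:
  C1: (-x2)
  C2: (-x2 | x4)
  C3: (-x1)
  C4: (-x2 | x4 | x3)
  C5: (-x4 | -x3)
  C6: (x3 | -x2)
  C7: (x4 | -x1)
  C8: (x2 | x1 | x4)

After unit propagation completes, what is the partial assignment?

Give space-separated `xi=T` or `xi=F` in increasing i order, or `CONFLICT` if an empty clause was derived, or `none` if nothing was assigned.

Answer: x1=F x2=F x3=F x4=T

Derivation:
unit clause [-2] forces x2=F; simplify:
  drop 2 from [2, 1, 4] -> [1, 4]
  satisfied 4 clause(s); 4 remain; assigned so far: [2]
unit clause [-1] forces x1=F; simplify:
  drop 1 from [1, 4] -> [4]
  satisfied 2 clause(s); 2 remain; assigned so far: [1, 2]
unit clause [4] forces x4=T; simplify:
  drop -4 from [-4, -3] -> [-3]
  satisfied 1 clause(s); 1 remain; assigned so far: [1, 2, 4]
unit clause [-3] forces x3=F; simplify:
  satisfied 1 clause(s); 0 remain; assigned so far: [1, 2, 3, 4]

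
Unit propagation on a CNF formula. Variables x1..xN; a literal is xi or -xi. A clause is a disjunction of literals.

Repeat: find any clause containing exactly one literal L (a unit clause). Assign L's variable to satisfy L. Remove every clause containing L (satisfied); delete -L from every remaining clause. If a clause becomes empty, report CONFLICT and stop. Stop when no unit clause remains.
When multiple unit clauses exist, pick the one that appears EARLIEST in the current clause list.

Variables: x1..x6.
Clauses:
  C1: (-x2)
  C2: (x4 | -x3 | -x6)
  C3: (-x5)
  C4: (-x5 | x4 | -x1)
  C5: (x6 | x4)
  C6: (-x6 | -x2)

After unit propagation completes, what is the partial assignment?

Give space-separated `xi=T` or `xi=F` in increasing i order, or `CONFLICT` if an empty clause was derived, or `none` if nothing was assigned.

unit clause [-2] forces x2=F; simplify:
  satisfied 2 clause(s); 4 remain; assigned so far: [2]
unit clause [-5] forces x5=F; simplify:
  satisfied 2 clause(s); 2 remain; assigned so far: [2, 5]

Answer: x2=F x5=F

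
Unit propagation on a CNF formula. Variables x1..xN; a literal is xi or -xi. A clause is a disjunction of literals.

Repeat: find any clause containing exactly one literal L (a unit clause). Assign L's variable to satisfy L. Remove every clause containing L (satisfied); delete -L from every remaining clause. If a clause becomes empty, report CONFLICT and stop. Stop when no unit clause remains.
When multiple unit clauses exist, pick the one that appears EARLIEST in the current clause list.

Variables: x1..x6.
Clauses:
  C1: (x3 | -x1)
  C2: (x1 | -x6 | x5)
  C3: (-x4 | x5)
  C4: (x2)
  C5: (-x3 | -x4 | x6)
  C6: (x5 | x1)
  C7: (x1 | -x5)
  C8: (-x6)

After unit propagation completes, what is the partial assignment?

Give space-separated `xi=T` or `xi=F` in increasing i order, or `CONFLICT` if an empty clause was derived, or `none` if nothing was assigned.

Answer: x2=T x6=F

Derivation:
unit clause [2] forces x2=T; simplify:
  satisfied 1 clause(s); 7 remain; assigned so far: [2]
unit clause [-6] forces x6=F; simplify:
  drop 6 from [-3, -4, 6] -> [-3, -4]
  satisfied 2 clause(s); 5 remain; assigned so far: [2, 6]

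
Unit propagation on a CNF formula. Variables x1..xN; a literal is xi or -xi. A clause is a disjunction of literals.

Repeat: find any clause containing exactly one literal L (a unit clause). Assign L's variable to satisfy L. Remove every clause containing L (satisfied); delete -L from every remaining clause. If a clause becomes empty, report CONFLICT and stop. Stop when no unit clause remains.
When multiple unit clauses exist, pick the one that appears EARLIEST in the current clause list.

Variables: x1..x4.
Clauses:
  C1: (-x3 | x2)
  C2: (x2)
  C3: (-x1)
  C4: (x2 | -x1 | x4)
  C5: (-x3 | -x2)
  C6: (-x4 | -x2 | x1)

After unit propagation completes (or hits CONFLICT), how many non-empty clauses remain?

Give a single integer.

Answer: 0

Derivation:
unit clause [2] forces x2=T; simplify:
  drop -2 from [-3, -2] -> [-3]
  drop -2 from [-4, -2, 1] -> [-4, 1]
  satisfied 3 clause(s); 3 remain; assigned so far: [2]
unit clause [-1] forces x1=F; simplify:
  drop 1 from [-4, 1] -> [-4]
  satisfied 1 clause(s); 2 remain; assigned so far: [1, 2]
unit clause [-3] forces x3=F; simplify:
  satisfied 1 clause(s); 1 remain; assigned so far: [1, 2, 3]
unit clause [-4] forces x4=F; simplify:
  satisfied 1 clause(s); 0 remain; assigned so far: [1, 2, 3, 4]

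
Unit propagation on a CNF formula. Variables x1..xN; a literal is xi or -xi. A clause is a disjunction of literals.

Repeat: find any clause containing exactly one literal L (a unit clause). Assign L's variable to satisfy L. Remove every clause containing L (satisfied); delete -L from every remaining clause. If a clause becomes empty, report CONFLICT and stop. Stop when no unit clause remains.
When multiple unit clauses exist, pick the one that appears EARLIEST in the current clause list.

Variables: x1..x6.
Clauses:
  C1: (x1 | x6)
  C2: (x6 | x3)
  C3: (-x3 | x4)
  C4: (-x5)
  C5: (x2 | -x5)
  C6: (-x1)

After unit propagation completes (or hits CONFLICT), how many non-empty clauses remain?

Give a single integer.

Answer: 1

Derivation:
unit clause [-5] forces x5=F; simplify:
  satisfied 2 clause(s); 4 remain; assigned so far: [5]
unit clause [-1] forces x1=F; simplify:
  drop 1 from [1, 6] -> [6]
  satisfied 1 clause(s); 3 remain; assigned so far: [1, 5]
unit clause [6] forces x6=T; simplify:
  satisfied 2 clause(s); 1 remain; assigned so far: [1, 5, 6]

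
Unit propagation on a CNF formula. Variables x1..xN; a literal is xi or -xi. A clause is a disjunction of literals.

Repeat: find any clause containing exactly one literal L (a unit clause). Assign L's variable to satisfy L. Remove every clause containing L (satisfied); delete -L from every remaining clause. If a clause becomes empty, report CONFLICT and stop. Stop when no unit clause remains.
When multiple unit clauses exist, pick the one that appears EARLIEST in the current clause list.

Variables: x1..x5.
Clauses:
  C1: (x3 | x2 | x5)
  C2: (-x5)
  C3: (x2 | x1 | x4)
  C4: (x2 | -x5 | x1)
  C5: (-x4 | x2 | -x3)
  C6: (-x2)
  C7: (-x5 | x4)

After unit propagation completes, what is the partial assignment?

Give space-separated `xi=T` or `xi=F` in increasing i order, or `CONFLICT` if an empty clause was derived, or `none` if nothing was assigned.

Answer: x1=T x2=F x3=T x4=F x5=F

Derivation:
unit clause [-5] forces x5=F; simplify:
  drop 5 from [3, 2, 5] -> [3, 2]
  satisfied 3 clause(s); 4 remain; assigned so far: [5]
unit clause [-2] forces x2=F; simplify:
  drop 2 from [3, 2] -> [3]
  drop 2 from [2, 1, 4] -> [1, 4]
  drop 2 from [-4, 2, -3] -> [-4, -3]
  satisfied 1 clause(s); 3 remain; assigned so far: [2, 5]
unit clause [3] forces x3=T; simplify:
  drop -3 from [-4, -3] -> [-4]
  satisfied 1 clause(s); 2 remain; assigned so far: [2, 3, 5]
unit clause [-4] forces x4=F; simplify:
  drop 4 from [1, 4] -> [1]
  satisfied 1 clause(s); 1 remain; assigned so far: [2, 3, 4, 5]
unit clause [1] forces x1=T; simplify:
  satisfied 1 clause(s); 0 remain; assigned so far: [1, 2, 3, 4, 5]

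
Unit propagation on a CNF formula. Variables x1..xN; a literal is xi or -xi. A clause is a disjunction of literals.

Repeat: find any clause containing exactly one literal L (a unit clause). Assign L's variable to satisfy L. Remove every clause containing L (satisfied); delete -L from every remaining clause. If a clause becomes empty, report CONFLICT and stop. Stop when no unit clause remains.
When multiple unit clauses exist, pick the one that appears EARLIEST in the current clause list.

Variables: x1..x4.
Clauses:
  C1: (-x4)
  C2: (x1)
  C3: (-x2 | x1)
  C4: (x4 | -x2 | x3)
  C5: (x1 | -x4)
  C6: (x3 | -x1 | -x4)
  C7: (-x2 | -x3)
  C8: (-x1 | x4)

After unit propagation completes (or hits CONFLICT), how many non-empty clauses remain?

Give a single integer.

Answer: 2

Derivation:
unit clause [-4] forces x4=F; simplify:
  drop 4 from [4, -2, 3] -> [-2, 3]
  drop 4 from [-1, 4] -> [-1]
  satisfied 3 clause(s); 5 remain; assigned so far: [4]
unit clause [1] forces x1=T; simplify:
  drop -1 from [-1] -> [] (empty!)
  satisfied 2 clause(s); 3 remain; assigned so far: [1, 4]
CONFLICT (empty clause)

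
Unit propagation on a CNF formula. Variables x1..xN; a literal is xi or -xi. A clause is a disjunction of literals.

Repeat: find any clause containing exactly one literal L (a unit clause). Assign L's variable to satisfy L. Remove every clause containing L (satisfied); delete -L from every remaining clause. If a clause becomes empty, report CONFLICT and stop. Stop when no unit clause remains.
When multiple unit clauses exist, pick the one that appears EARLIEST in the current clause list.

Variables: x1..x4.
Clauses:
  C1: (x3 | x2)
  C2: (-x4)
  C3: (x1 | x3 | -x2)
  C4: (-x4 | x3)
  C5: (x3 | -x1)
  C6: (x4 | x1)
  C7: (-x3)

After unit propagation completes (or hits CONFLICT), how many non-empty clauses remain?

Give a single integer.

Answer: 0

Derivation:
unit clause [-4] forces x4=F; simplify:
  drop 4 from [4, 1] -> [1]
  satisfied 2 clause(s); 5 remain; assigned so far: [4]
unit clause [1] forces x1=T; simplify:
  drop -1 from [3, -1] -> [3]
  satisfied 2 clause(s); 3 remain; assigned so far: [1, 4]
unit clause [3] forces x3=T; simplify:
  drop -3 from [-3] -> [] (empty!)
  satisfied 2 clause(s); 1 remain; assigned so far: [1, 3, 4]
CONFLICT (empty clause)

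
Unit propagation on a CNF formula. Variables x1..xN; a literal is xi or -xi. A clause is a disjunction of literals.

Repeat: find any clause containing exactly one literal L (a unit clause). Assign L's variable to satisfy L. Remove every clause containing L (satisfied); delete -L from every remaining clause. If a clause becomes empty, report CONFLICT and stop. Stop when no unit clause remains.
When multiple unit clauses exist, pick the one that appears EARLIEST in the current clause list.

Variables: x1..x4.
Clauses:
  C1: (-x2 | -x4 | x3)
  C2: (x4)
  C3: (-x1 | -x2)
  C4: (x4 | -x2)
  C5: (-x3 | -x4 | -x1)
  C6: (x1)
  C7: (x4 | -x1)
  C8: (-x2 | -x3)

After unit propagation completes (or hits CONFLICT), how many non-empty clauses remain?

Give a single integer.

unit clause [4] forces x4=T; simplify:
  drop -4 from [-2, -4, 3] -> [-2, 3]
  drop -4 from [-3, -4, -1] -> [-3, -1]
  satisfied 3 clause(s); 5 remain; assigned so far: [4]
unit clause [1] forces x1=T; simplify:
  drop -1 from [-1, -2] -> [-2]
  drop -1 from [-3, -1] -> [-3]
  satisfied 1 clause(s); 4 remain; assigned so far: [1, 4]
unit clause [-2] forces x2=F; simplify:
  satisfied 3 clause(s); 1 remain; assigned so far: [1, 2, 4]
unit clause [-3] forces x3=F; simplify:
  satisfied 1 clause(s); 0 remain; assigned so far: [1, 2, 3, 4]

Answer: 0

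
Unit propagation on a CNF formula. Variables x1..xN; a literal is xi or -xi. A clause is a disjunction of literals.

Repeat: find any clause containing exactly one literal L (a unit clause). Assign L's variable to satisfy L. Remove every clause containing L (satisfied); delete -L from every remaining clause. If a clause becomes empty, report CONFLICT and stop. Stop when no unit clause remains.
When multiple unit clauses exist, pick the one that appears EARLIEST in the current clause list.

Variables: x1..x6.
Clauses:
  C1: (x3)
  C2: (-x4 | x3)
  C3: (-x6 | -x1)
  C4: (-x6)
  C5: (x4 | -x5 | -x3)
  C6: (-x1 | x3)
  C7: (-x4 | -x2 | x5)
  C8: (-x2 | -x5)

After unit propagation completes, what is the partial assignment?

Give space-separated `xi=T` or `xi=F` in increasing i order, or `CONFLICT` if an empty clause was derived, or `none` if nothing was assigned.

unit clause [3] forces x3=T; simplify:
  drop -3 from [4, -5, -3] -> [4, -5]
  satisfied 3 clause(s); 5 remain; assigned so far: [3]
unit clause [-6] forces x6=F; simplify:
  satisfied 2 clause(s); 3 remain; assigned so far: [3, 6]

Answer: x3=T x6=F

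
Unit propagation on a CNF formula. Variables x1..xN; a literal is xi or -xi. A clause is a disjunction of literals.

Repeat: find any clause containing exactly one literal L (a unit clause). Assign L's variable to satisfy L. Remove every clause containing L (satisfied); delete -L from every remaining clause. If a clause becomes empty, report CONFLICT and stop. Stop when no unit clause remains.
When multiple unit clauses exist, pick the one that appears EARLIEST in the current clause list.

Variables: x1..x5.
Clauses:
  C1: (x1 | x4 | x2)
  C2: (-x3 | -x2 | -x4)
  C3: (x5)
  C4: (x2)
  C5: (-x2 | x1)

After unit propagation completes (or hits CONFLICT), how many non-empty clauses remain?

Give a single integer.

Answer: 1

Derivation:
unit clause [5] forces x5=T; simplify:
  satisfied 1 clause(s); 4 remain; assigned so far: [5]
unit clause [2] forces x2=T; simplify:
  drop -2 from [-3, -2, -4] -> [-3, -4]
  drop -2 from [-2, 1] -> [1]
  satisfied 2 clause(s); 2 remain; assigned so far: [2, 5]
unit clause [1] forces x1=T; simplify:
  satisfied 1 clause(s); 1 remain; assigned so far: [1, 2, 5]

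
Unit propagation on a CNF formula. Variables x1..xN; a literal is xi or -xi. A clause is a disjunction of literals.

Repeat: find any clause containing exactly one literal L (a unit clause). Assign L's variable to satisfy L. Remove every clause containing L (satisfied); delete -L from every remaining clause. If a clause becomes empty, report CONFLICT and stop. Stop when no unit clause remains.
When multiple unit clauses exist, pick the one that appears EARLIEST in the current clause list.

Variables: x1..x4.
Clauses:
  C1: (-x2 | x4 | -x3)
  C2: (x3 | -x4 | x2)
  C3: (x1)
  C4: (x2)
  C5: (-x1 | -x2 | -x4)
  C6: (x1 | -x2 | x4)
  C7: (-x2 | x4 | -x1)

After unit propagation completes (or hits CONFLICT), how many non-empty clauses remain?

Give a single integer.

unit clause [1] forces x1=T; simplify:
  drop -1 from [-1, -2, -4] -> [-2, -4]
  drop -1 from [-2, 4, -1] -> [-2, 4]
  satisfied 2 clause(s); 5 remain; assigned so far: [1]
unit clause [2] forces x2=T; simplify:
  drop -2 from [-2, 4, -3] -> [4, -3]
  drop -2 from [-2, -4] -> [-4]
  drop -2 from [-2, 4] -> [4]
  satisfied 2 clause(s); 3 remain; assigned so far: [1, 2]
unit clause [-4] forces x4=F; simplify:
  drop 4 from [4, -3] -> [-3]
  drop 4 from [4] -> [] (empty!)
  satisfied 1 clause(s); 2 remain; assigned so far: [1, 2, 4]
CONFLICT (empty clause)

Answer: 1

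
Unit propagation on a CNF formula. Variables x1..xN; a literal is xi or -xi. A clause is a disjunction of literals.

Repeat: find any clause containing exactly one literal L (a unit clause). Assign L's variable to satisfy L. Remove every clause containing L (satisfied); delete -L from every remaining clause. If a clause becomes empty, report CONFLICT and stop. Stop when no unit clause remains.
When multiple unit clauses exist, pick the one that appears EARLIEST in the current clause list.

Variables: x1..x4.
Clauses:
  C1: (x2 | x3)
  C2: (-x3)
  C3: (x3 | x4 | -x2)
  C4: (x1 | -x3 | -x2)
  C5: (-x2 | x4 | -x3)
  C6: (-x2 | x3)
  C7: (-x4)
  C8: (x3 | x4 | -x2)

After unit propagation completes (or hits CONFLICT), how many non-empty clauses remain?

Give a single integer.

Answer: 3

Derivation:
unit clause [-3] forces x3=F; simplify:
  drop 3 from [2, 3] -> [2]
  drop 3 from [3, 4, -2] -> [4, -2]
  drop 3 from [-2, 3] -> [-2]
  drop 3 from [3, 4, -2] -> [4, -2]
  satisfied 3 clause(s); 5 remain; assigned so far: [3]
unit clause [2] forces x2=T; simplify:
  drop -2 from [4, -2] -> [4]
  drop -2 from [-2] -> [] (empty!)
  drop -2 from [4, -2] -> [4]
  satisfied 1 clause(s); 4 remain; assigned so far: [2, 3]
CONFLICT (empty clause)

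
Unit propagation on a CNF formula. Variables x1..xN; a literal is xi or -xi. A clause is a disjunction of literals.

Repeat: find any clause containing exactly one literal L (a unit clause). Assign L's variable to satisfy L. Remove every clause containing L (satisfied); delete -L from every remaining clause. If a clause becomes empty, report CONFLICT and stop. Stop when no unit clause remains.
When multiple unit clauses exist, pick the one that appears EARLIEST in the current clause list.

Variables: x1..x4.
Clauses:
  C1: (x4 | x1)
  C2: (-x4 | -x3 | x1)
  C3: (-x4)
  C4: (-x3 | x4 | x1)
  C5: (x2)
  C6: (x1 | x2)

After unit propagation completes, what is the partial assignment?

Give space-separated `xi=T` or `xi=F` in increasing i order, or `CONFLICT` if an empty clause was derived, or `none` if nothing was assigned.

Answer: x1=T x2=T x4=F

Derivation:
unit clause [-4] forces x4=F; simplify:
  drop 4 from [4, 1] -> [1]
  drop 4 from [-3, 4, 1] -> [-3, 1]
  satisfied 2 clause(s); 4 remain; assigned so far: [4]
unit clause [1] forces x1=T; simplify:
  satisfied 3 clause(s); 1 remain; assigned so far: [1, 4]
unit clause [2] forces x2=T; simplify:
  satisfied 1 clause(s); 0 remain; assigned so far: [1, 2, 4]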